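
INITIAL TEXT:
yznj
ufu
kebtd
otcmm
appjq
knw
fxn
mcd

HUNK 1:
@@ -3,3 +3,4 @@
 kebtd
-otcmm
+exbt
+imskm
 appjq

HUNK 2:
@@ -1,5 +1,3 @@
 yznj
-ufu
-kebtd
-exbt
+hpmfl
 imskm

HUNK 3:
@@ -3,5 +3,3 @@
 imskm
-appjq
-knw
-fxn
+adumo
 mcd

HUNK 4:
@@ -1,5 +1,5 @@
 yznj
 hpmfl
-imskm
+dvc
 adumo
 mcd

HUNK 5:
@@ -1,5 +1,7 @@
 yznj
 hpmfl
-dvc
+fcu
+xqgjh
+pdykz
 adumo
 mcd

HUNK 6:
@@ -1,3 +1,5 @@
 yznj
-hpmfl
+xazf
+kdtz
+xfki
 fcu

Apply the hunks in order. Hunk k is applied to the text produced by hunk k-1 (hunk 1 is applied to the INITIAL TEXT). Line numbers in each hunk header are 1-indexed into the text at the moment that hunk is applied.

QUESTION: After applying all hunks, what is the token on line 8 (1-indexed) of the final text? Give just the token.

Hunk 1: at line 3 remove [otcmm] add [exbt,imskm] -> 9 lines: yznj ufu kebtd exbt imskm appjq knw fxn mcd
Hunk 2: at line 1 remove [ufu,kebtd,exbt] add [hpmfl] -> 7 lines: yznj hpmfl imskm appjq knw fxn mcd
Hunk 3: at line 3 remove [appjq,knw,fxn] add [adumo] -> 5 lines: yznj hpmfl imskm adumo mcd
Hunk 4: at line 1 remove [imskm] add [dvc] -> 5 lines: yznj hpmfl dvc adumo mcd
Hunk 5: at line 1 remove [dvc] add [fcu,xqgjh,pdykz] -> 7 lines: yznj hpmfl fcu xqgjh pdykz adumo mcd
Hunk 6: at line 1 remove [hpmfl] add [xazf,kdtz,xfki] -> 9 lines: yznj xazf kdtz xfki fcu xqgjh pdykz adumo mcd
Final line 8: adumo

Answer: adumo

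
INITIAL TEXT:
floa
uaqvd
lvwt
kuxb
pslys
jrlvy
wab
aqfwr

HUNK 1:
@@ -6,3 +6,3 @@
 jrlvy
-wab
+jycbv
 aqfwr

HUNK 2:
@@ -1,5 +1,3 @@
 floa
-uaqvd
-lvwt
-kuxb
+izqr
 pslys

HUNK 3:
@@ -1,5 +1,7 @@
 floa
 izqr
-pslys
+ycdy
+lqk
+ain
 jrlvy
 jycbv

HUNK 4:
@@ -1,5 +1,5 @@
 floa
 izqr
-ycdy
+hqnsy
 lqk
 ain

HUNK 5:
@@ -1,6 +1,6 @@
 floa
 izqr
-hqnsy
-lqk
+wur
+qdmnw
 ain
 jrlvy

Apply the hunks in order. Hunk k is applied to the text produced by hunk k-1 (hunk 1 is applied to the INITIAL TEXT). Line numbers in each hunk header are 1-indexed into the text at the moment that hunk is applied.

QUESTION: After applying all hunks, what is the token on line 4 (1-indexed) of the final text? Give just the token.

Hunk 1: at line 6 remove [wab] add [jycbv] -> 8 lines: floa uaqvd lvwt kuxb pslys jrlvy jycbv aqfwr
Hunk 2: at line 1 remove [uaqvd,lvwt,kuxb] add [izqr] -> 6 lines: floa izqr pslys jrlvy jycbv aqfwr
Hunk 3: at line 1 remove [pslys] add [ycdy,lqk,ain] -> 8 lines: floa izqr ycdy lqk ain jrlvy jycbv aqfwr
Hunk 4: at line 1 remove [ycdy] add [hqnsy] -> 8 lines: floa izqr hqnsy lqk ain jrlvy jycbv aqfwr
Hunk 5: at line 1 remove [hqnsy,lqk] add [wur,qdmnw] -> 8 lines: floa izqr wur qdmnw ain jrlvy jycbv aqfwr
Final line 4: qdmnw

Answer: qdmnw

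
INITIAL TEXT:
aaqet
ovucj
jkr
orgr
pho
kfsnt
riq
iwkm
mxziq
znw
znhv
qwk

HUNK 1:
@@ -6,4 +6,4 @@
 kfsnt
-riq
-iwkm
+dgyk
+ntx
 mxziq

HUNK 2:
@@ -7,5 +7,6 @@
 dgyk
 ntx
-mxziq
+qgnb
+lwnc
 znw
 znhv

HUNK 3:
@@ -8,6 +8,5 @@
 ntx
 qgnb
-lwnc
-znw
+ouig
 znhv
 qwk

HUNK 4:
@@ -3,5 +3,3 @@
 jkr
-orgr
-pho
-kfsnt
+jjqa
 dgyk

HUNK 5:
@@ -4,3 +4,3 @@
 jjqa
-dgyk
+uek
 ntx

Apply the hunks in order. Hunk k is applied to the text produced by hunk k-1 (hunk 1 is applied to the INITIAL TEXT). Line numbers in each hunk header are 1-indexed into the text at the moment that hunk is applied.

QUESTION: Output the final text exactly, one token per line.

Answer: aaqet
ovucj
jkr
jjqa
uek
ntx
qgnb
ouig
znhv
qwk

Derivation:
Hunk 1: at line 6 remove [riq,iwkm] add [dgyk,ntx] -> 12 lines: aaqet ovucj jkr orgr pho kfsnt dgyk ntx mxziq znw znhv qwk
Hunk 2: at line 7 remove [mxziq] add [qgnb,lwnc] -> 13 lines: aaqet ovucj jkr orgr pho kfsnt dgyk ntx qgnb lwnc znw znhv qwk
Hunk 3: at line 8 remove [lwnc,znw] add [ouig] -> 12 lines: aaqet ovucj jkr orgr pho kfsnt dgyk ntx qgnb ouig znhv qwk
Hunk 4: at line 3 remove [orgr,pho,kfsnt] add [jjqa] -> 10 lines: aaqet ovucj jkr jjqa dgyk ntx qgnb ouig znhv qwk
Hunk 5: at line 4 remove [dgyk] add [uek] -> 10 lines: aaqet ovucj jkr jjqa uek ntx qgnb ouig znhv qwk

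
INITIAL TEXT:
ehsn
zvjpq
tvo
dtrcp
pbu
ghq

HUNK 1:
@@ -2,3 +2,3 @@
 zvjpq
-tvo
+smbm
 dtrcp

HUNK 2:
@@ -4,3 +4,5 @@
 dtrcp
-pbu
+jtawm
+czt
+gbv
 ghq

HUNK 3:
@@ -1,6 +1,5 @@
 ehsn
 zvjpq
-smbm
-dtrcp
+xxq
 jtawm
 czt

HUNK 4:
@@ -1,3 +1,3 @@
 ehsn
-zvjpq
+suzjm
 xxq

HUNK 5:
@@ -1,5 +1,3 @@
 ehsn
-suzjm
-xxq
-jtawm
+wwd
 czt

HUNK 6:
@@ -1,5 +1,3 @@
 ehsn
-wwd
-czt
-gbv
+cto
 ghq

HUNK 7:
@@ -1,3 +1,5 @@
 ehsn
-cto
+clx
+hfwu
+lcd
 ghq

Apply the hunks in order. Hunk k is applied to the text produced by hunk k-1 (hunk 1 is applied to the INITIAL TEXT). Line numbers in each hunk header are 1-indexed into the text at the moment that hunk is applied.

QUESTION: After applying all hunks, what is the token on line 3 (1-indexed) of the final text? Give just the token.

Answer: hfwu

Derivation:
Hunk 1: at line 2 remove [tvo] add [smbm] -> 6 lines: ehsn zvjpq smbm dtrcp pbu ghq
Hunk 2: at line 4 remove [pbu] add [jtawm,czt,gbv] -> 8 lines: ehsn zvjpq smbm dtrcp jtawm czt gbv ghq
Hunk 3: at line 1 remove [smbm,dtrcp] add [xxq] -> 7 lines: ehsn zvjpq xxq jtawm czt gbv ghq
Hunk 4: at line 1 remove [zvjpq] add [suzjm] -> 7 lines: ehsn suzjm xxq jtawm czt gbv ghq
Hunk 5: at line 1 remove [suzjm,xxq,jtawm] add [wwd] -> 5 lines: ehsn wwd czt gbv ghq
Hunk 6: at line 1 remove [wwd,czt,gbv] add [cto] -> 3 lines: ehsn cto ghq
Hunk 7: at line 1 remove [cto] add [clx,hfwu,lcd] -> 5 lines: ehsn clx hfwu lcd ghq
Final line 3: hfwu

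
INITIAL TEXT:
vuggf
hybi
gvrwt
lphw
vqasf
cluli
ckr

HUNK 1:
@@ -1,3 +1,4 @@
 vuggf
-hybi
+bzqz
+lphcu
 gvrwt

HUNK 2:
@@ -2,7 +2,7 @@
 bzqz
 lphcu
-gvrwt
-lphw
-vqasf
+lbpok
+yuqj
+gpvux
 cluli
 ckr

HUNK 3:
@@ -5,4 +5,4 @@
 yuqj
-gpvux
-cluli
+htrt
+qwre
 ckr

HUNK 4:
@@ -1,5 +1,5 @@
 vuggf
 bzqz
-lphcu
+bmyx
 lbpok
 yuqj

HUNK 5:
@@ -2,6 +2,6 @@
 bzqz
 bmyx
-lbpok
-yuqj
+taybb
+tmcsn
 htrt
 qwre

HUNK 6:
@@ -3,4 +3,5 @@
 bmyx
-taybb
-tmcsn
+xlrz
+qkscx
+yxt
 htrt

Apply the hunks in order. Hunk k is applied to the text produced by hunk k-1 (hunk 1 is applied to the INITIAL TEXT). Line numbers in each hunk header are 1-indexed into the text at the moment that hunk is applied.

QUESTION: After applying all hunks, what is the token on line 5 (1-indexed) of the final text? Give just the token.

Hunk 1: at line 1 remove [hybi] add [bzqz,lphcu] -> 8 lines: vuggf bzqz lphcu gvrwt lphw vqasf cluli ckr
Hunk 2: at line 2 remove [gvrwt,lphw,vqasf] add [lbpok,yuqj,gpvux] -> 8 lines: vuggf bzqz lphcu lbpok yuqj gpvux cluli ckr
Hunk 3: at line 5 remove [gpvux,cluli] add [htrt,qwre] -> 8 lines: vuggf bzqz lphcu lbpok yuqj htrt qwre ckr
Hunk 4: at line 1 remove [lphcu] add [bmyx] -> 8 lines: vuggf bzqz bmyx lbpok yuqj htrt qwre ckr
Hunk 5: at line 2 remove [lbpok,yuqj] add [taybb,tmcsn] -> 8 lines: vuggf bzqz bmyx taybb tmcsn htrt qwre ckr
Hunk 6: at line 3 remove [taybb,tmcsn] add [xlrz,qkscx,yxt] -> 9 lines: vuggf bzqz bmyx xlrz qkscx yxt htrt qwre ckr
Final line 5: qkscx

Answer: qkscx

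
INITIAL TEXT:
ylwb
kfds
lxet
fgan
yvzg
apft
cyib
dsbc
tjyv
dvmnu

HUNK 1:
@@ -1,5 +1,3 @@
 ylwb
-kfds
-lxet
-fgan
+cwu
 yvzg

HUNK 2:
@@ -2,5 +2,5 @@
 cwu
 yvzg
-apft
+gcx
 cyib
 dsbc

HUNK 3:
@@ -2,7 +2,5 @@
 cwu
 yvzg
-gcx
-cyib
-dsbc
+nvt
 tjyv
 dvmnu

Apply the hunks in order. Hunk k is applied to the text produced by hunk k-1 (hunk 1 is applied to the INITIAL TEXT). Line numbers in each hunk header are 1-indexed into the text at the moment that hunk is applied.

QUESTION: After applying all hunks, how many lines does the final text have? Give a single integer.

Hunk 1: at line 1 remove [kfds,lxet,fgan] add [cwu] -> 8 lines: ylwb cwu yvzg apft cyib dsbc tjyv dvmnu
Hunk 2: at line 2 remove [apft] add [gcx] -> 8 lines: ylwb cwu yvzg gcx cyib dsbc tjyv dvmnu
Hunk 3: at line 2 remove [gcx,cyib,dsbc] add [nvt] -> 6 lines: ylwb cwu yvzg nvt tjyv dvmnu
Final line count: 6

Answer: 6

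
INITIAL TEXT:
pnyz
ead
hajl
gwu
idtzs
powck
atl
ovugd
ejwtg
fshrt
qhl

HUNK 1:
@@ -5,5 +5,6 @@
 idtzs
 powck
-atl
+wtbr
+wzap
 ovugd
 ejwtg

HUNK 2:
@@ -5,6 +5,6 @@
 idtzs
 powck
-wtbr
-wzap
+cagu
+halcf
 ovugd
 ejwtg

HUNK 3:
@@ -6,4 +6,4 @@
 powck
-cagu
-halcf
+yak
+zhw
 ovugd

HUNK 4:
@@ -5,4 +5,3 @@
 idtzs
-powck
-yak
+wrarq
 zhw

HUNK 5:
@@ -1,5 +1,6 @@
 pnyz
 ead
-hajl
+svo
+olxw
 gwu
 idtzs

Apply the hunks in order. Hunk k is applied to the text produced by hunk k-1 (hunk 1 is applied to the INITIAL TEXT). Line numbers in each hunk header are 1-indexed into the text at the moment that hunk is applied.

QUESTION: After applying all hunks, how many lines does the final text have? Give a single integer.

Answer: 12

Derivation:
Hunk 1: at line 5 remove [atl] add [wtbr,wzap] -> 12 lines: pnyz ead hajl gwu idtzs powck wtbr wzap ovugd ejwtg fshrt qhl
Hunk 2: at line 5 remove [wtbr,wzap] add [cagu,halcf] -> 12 lines: pnyz ead hajl gwu idtzs powck cagu halcf ovugd ejwtg fshrt qhl
Hunk 3: at line 6 remove [cagu,halcf] add [yak,zhw] -> 12 lines: pnyz ead hajl gwu idtzs powck yak zhw ovugd ejwtg fshrt qhl
Hunk 4: at line 5 remove [powck,yak] add [wrarq] -> 11 lines: pnyz ead hajl gwu idtzs wrarq zhw ovugd ejwtg fshrt qhl
Hunk 5: at line 1 remove [hajl] add [svo,olxw] -> 12 lines: pnyz ead svo olxw gwu idtzs wrarq zhw ovugd ejwtg fshrt qhl
Final line count: 12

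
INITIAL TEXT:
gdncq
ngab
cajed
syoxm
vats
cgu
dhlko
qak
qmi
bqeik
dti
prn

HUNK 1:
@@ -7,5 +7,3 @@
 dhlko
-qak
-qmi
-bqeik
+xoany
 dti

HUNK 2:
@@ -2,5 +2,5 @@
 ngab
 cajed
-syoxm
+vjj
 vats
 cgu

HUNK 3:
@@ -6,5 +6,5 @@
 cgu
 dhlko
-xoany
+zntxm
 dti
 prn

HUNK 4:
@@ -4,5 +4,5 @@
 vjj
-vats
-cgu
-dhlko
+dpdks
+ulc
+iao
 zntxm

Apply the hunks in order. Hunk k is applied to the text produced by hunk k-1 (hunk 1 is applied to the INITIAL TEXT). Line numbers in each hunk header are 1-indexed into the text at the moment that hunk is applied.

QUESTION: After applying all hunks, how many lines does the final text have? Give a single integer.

Hunk 1: at line 7 remove [qak,qmi,bqeik] add [xoany] -> 10 lines: gdncq ngab cajed syoxm vats cgu dhlko xoany dti prn
Hunk 2: at line 2 remove [syoxm] add [vjj] -> 10 lines: gdncq ngab cajed vjj vats cgu dhlko xoany dti prn
Hunk 3: at line 6 remove [xoany] add [zntxm] -> 10 lines: gdncq ngab cajed vjj vats cgu dhlko zntxm dti prn
Hunk 4: at line 4 remove [vats,cgu,dhlko] add [dpdks,ulc,iao] -> 10 lines: gdncq ngab cajed vjj dpdks ulc iao zntxm dti prn
Final line count: 10

Answer: 10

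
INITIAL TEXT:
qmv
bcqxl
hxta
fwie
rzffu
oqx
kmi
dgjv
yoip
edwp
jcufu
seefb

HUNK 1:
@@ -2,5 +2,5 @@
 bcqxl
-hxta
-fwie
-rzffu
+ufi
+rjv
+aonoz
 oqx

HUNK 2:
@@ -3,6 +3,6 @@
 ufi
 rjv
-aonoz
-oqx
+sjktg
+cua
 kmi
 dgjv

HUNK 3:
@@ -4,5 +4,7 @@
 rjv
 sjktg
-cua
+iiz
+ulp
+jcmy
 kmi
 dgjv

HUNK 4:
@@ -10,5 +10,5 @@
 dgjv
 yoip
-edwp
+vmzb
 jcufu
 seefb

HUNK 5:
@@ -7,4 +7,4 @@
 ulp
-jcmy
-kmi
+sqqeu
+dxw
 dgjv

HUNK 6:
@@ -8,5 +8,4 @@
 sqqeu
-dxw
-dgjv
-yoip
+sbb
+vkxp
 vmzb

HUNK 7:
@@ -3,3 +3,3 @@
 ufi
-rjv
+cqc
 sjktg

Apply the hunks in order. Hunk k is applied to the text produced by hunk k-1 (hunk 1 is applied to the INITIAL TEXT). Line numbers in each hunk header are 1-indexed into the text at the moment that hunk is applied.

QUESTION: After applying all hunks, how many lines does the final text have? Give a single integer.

Answer: 13

Derivation:
Hunk 1: at line 2 remove [hxta,fwie,rzffu] add [ufi,rjv,aonoz] -> 12 lines: qmv bcqxl ufi rjv aonoz oqx kmi dgjv yoip edwp jcufu seefb
Hunk 2: at line 3 remove [aonoz,oqx] add [sjktg,cua] -> 12 lines: qmv bcqxl ufi rjv sjktg cua kmi dgjv yoip edwp jcufu seefb
Hunk 3: at line 4 remove [cua] add [iiz,ulp,jcmy] -> 14 lines: qmv bcqxl ufi rjv sjktg iiz ulp jcmy kmi dgjv yoip edwp jcufu seefb
Hunk 4: at line 10 remove [edwp] add [vmzb] -> 14 lines: qmv bcqxl ufi rjv sjktg iiz ulp jcmy kmi dgjv yoip vmzb jcufu seefb
Hunk 5: at line 7 remove [jcmy,kmi] add [sqqeu,dxw] -> 14 lines: qmv bcqxl ufi rjv sjktg iiz ulp sqqeu dxw dgjv yoip vmzb jcufu seefb
Hunk 6: at line 8 remove [dxw,dgjv,yoip] add [sbb,vkxp] -> 13 lines: qmv bcqxl ufi rjv sjktg iiz ulp sqqeu sbb vkxp vmzb jcufu seefb
Hunk 7: at line 3 remove [rjv] add [cqc] -> 13 lines: qmv bcqxl ufi cqc sjktg iiz ulp sqqeu sbb vkxp vmzb jcufu seefb
Final line count: 13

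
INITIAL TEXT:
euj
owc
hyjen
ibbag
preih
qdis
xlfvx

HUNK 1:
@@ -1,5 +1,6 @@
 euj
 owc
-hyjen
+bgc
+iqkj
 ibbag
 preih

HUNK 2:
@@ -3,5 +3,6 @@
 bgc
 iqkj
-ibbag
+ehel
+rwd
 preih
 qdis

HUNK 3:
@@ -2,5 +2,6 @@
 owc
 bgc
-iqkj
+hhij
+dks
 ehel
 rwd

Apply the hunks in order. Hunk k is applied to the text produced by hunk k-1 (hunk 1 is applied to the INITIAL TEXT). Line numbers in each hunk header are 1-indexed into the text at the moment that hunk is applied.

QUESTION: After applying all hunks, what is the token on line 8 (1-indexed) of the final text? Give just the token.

Hunk 1: at line 1 remove [hyjen] add [bgc,iqkj] -> 8 lines: euj owc bgc iqkj ibbag preih qdis xlfvx
Hunk 2: at line 3 remove [ibbag] add [ehel,rwd] -> 9 lines: euj owc bgc iqkj ehel rwd preih qdis xlfvx
Hunk 3: at line 2 remove [iqkj] add [hhij,dks] -> 10 lines: euj owc bgc hhij dks ehel rwd preih qdis xlfvx
Final line 8: preih

Answer: preih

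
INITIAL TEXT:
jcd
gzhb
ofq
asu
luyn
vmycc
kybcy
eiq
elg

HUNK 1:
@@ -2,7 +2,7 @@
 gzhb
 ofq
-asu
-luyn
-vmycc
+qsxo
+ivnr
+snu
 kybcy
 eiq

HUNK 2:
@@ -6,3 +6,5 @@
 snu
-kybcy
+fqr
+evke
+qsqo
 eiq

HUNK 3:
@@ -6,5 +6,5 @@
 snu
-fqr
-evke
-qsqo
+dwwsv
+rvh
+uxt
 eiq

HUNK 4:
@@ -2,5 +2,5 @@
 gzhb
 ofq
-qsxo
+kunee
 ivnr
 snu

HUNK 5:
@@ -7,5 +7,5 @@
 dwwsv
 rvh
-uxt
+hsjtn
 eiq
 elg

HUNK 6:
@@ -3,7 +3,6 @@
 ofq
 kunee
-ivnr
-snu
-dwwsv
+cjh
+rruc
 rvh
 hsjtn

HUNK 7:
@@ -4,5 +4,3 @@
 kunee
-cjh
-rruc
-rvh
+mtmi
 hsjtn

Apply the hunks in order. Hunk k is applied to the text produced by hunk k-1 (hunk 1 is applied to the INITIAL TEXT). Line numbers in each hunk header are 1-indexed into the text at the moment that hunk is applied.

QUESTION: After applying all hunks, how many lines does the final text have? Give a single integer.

Hunk 1: at line 2 remove [asu,luyn,vmycc] add [qsxo,ivnr,snu] -> 9 lines: jcd gzhb ofq qsxo ivnr snu kybcy eiq elg
Hunk 2: at line 6 remove [kybcy] add [fqr,evke,qsqo] -> 11 lines: jcd gzhb ofq qsxo ivnr snu fqr evke qsqo eiq elg
Hunk 3: at line 6 remove [fqr,evke,qsqo] add [dwwsv,rvh,uxt] -> 11 lines: jcd gzhb ofq qsxo ivnr snu dwwsv rvh uxt eiq elg
Hunk 4: at line 2 remove [qsxo] add [kunee] -> 11 lines: jcd gzhb ofq kunee ivnr snu dwwsv rvh uxt eiq elg
Hunk 5: at line 7 remove [uxt] add [hsjtn] -> 11 lines: jcd gzhb ofq kunee ivnr snu dwwsv rvh hsjtn eiq elg
Hunk 6: at line 3 remove [ivnr,snu,dwwsv] add [cjh,rruc] -> 10 lines: jcd gzhb ofq kunee cjh rruc rvh hsjtn eiq elg
Hunk 7: at line 4 remove [cjh,rruc,rvh] add [mtmi] -> 8 lines: jcd gzhb ofq kunee mtmi hsjtn eiq elg
Final line count: 8

Answer: 8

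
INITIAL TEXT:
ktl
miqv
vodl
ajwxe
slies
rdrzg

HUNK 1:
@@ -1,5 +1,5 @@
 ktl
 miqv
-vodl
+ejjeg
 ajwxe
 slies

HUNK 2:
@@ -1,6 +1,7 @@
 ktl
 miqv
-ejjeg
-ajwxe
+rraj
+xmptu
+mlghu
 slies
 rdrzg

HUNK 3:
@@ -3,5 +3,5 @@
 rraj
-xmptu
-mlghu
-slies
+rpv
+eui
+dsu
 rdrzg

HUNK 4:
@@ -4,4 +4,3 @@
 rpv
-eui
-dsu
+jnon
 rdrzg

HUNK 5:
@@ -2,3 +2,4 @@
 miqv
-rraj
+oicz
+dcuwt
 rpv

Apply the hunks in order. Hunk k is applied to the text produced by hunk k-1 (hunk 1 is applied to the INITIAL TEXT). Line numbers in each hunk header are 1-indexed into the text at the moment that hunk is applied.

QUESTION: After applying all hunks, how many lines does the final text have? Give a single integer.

Answer: 7

Derivation:
Hunk 1: at line 1 remove [vodl] add [ejjeg] -> 6 lines: ktl miqv ejjeg ajwxe slies rdrzg
Hunk 2: at line 1 remove [ejjeg,ajwxe] add [rraj,xmptu,mlghu] -> 7 lines: ktl miqv rraj xmptu mlghu slies rdrzg
Hunk 3: at line 3 remove [xmptu,mlghu,slies] add [rpv,eui,dsu] -> 7 lines: ktl miqv rraj rpv eui dsu rdrzg
Hunk 4: at line 4 remove [eui,dsu] add [jnon] -> 6 lines: ktl miqv rraj rpv jnon rdrzg
Hunk 5: at line 2 remove [rraj] add [oicz,dcuwt] -> 7 lines: ktl miqv oicz dcuwt rpv jnon rdrzg
Final line count: 7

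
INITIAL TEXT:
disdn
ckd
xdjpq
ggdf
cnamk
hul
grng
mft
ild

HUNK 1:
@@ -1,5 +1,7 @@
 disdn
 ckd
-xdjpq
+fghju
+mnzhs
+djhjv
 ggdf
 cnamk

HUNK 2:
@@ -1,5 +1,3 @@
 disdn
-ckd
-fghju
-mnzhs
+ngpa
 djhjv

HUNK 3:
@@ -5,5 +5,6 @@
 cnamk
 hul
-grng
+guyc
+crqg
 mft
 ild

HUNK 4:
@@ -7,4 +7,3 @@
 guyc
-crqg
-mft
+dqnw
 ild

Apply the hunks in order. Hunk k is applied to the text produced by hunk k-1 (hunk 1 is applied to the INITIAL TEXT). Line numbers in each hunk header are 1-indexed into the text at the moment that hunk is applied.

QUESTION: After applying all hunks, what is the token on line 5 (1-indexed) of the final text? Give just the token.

Hunk 1: at line 1 remove [xdjpq] add [fghju,mnzhs,djhjv] -> 11 lines: disdn ckd fghju mnzhs djhjv ggdf cnamk hul grng mft ild
Hunk 2: at line 1 remove [ckd,fghju,mnzhs] add [ngpa] -> 9 lines: disdn ngpa djhjv ggdf cnamk hul grng mft ild
Hunk 3: at line 5 remove [grng] add [guyc,crqg] -> 10 lines: disdn ngpa djhjv ggdf cnamk hul guyc crqg mft ild
Hunk 4: at line 7 remove [crqg,mft] add [dqnw] -> 9 lines: disdn ngpa djhjv ggdf cnamk hul guyc dqnw ild
Final line 5: cnamk

Answer: cnamk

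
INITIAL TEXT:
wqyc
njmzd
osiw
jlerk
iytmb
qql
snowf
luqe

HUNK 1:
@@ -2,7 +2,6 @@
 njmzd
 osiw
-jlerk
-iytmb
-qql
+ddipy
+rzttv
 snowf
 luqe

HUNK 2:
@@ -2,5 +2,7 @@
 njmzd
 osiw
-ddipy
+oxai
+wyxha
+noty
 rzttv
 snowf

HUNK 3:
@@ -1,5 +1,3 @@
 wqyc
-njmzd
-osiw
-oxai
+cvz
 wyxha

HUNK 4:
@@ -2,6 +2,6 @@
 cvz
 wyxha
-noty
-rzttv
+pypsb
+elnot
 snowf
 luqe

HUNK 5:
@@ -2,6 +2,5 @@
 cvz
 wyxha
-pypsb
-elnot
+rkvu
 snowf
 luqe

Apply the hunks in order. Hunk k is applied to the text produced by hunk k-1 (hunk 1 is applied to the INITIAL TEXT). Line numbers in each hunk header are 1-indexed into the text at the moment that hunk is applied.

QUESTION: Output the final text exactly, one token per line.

Answer: wqyc
cvz
wyxha
rkvu
snowf
luqe

Derivation:
Hunk 1: at line 2 remove [jlerk,iytmb,qql] add [ddipy,rzttv] -> 7 lines: wqyc njmzd osiw ddipy rzttv snowf luqe
Hunk 2: at line 2 remove [ddipy] add [oxai,wyxha,noty] -> 9 lines: wqyc njmzd osiw oxai wyxha noty rzttv snowf luqe
Hunk 3: at line 1 remove [njmzd,osiw,oxai] add [cvz] -> 7 lines: wqyc cvz wyxha noty rzttv snowf luqe
Hunk 4: at line 2 remove [noty,rzttv] add [pypsb,elnot] -> 7 lines: wqyc cvz wyxha pypsb elnot snowf luqe
Hunk 5: at line 2 remove [pypsb,elnot] add [rkvu] -> 6 lines: wqyc cvz wyxha rkvu snowf luqe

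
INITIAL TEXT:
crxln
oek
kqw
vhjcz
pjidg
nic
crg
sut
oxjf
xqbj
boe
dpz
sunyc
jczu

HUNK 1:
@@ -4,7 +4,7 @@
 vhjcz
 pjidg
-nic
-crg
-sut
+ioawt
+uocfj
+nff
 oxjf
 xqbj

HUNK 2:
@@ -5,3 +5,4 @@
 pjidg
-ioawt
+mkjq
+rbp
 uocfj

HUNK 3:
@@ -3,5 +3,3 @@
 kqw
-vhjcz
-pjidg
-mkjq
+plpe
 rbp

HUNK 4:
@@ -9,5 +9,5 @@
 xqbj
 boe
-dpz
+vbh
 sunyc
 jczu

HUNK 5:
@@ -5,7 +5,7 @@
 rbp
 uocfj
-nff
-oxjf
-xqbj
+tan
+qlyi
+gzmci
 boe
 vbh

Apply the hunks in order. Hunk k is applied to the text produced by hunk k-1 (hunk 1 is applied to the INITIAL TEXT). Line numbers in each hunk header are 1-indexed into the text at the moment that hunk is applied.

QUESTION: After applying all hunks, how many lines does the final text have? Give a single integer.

Answer: 13

Derivation:
Hunk 1: at line 4 remove [nic,crg,sut] add [ioawt,uocfj,nff] -> 14 lines: crxln oek kqw vhjcz pjidg ioawt uocfj nff oxjf xqbj boe dpz sunyc jczu
Hunk 2: at line 5 remove [ioawt] add [mkjq,rbp] -> 15 lines: crxln oek kqw vhjcz pjidg mkjq rbp uocfj nff oxjf xqbj boe dpz sunyc jczu
Hunk 3: at line 3 remove [vhjcz,pjidg,mkjq] add [plpe] -> 13 lines: crxln oek kqw plpe rbp uocfj nff oxjf xqbj boe dpz sunyc jczu
Hunk 4: at line 9 remove [dpz] add [vbh] -> 13 lines: crxln oek kqw plpe rbp uocfj nff oxjf xqbj boe vbh sunyc jczu
Hunk 5: at line 5 remove [nff,oxjf,xqbj] add [tan,qlyi,gzmci] -> 13 lines: crxln oek kqw plpe rbp uocfj tan qlyi gzmci boe vbh sunyc jczu
Final line count: 13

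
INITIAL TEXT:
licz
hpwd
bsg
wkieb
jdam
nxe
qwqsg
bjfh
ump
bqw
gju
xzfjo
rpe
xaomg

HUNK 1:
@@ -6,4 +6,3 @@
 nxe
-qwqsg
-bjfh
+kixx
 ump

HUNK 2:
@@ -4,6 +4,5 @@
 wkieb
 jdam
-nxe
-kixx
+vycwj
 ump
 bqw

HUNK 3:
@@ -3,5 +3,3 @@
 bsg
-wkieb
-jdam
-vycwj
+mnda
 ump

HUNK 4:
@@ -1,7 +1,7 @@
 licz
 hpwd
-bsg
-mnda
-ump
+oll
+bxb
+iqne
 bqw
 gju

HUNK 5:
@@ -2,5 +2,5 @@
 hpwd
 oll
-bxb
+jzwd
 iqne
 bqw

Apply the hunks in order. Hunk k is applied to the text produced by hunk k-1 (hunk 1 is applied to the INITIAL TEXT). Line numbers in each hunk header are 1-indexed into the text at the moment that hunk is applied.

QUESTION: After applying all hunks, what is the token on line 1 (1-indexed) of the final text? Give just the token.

Hunk 1: at line 6 remove [qwqsg,bjfh] add [kixx] -> 13 lines: licz hpwd bsg wkieb jdam nxe kixx ump bqw gju xzfjo rpe xaomg
Hunk 2: at line 4 remove [nxe,kixx] add [vycwj] -> 12 lines: licz hpwd bsg wkieb jdam vycwj ump bqw gju xzfjo rpe xaomg
Hunk 3: at line 3 remove [wkieb,jdam,vycwj] add [mnda] -> 10 lines: licz hpwd bsg mnda ump bqw gju xzfjo rpe xaomg
Hunk 4: at line 1 remove [bsg,mnda,ump] add [oll,bxb,iqne] -> 10 lines: licz hpwd oll bxb iqne bqw gju xzfjo rpe xaomg
Hunk 5: at line 2 remove [bxb] add [jzwd] -> 10 lines: licz hpwd oll jzwd iqne bqw gju xzfjo rpe xaomg
Final line 1: licz

Answer: licz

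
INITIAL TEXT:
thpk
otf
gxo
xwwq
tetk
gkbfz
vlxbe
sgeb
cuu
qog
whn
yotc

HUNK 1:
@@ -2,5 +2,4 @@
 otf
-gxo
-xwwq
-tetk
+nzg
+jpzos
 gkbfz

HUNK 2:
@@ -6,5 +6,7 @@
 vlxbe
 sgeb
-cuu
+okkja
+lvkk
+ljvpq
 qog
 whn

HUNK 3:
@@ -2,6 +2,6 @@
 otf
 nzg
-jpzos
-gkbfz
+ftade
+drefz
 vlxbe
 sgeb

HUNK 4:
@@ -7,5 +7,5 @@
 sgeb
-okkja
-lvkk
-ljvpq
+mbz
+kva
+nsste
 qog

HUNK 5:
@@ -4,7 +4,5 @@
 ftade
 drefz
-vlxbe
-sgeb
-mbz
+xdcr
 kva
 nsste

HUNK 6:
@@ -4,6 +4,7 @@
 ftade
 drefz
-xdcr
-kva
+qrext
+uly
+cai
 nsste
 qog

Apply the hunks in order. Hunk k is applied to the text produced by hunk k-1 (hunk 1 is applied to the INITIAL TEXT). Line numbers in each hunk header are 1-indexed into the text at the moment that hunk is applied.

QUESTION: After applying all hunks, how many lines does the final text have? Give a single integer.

Hunk 1: at line 2 remove [gxo,xwwq,tetk] add [nzg,jpzos] -> 11 lines: thpk otf nzg jpzos gkbfz vlxbe sgeb cuu qog whn yotc
Hunk 2: at line 6 remove [cuu] add [okkja,lvkk,ljvpq] -> 13 lines: thpk otf nzg jpzos gkbfz vlxbe sgeb okkja lvkk ljvpq qog whn yotc
Hunk 3: at line 2 remove [jpzos,gkbfz] add [ftade,drefz] -> 13 lines: thpk otf nzg ftade drefz vlxbe sgeb okkja lvkk ljvpq qog whn yotc
Hunk 4: at line 7 remove [okkja,lvkk,ljvpq] add [mbz,kva,nsste] -> 13 lines: thpk otf nzg ftade drefz vlxbe sgeb mbz kva nsste qog whn yotc
Hunk 5: at line 4 remove [vlxbe,sgeb,mbz] add [xdcr] -> 11 lines: thpk otf nzg ftade drefz xdcr kva nsste qog whn yotc
Hunk 6: at line 4 remove [xdcr,kva] add [qrext,uly,cai] -> 12 lines: thpk otf nzg ftade drefz qrext uly cai nsste qog whn yotc
Final line count: 12

Answer: 12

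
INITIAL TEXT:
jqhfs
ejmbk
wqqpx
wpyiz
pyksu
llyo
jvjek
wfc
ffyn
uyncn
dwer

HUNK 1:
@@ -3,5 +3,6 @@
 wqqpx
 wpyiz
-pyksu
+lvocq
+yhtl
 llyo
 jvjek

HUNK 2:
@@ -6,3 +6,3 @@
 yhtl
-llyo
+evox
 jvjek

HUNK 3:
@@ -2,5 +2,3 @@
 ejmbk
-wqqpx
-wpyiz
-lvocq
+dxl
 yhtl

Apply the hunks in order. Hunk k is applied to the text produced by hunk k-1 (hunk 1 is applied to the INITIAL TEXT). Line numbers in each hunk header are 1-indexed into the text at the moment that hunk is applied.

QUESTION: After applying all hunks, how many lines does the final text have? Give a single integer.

Hunk 1: at line 3 remove [pyksu] add [lvocq,yhtl] -> 12 lines: jqhfs ejmbk wqqpx wpyiz lvocq yhtl llyo jvjek wfc ffyn uyncn dwer
Hunk 2: at line 6 remove [llyo] add [evox] -> 12 lines: jqhfs ejmbk wqqpx wpyiz lvocq yhtl evox jvjek wfc ffyn uyncn dwer
Hunk 3: at line 2 remove [wqqpx,wpyiz,lvocq] add [dxl] -> 10 lines: jqhfs ejmbk dxl yhtl evox jvjek wfc ffyn uyncn dwer
Final line count: 10

Answer: 10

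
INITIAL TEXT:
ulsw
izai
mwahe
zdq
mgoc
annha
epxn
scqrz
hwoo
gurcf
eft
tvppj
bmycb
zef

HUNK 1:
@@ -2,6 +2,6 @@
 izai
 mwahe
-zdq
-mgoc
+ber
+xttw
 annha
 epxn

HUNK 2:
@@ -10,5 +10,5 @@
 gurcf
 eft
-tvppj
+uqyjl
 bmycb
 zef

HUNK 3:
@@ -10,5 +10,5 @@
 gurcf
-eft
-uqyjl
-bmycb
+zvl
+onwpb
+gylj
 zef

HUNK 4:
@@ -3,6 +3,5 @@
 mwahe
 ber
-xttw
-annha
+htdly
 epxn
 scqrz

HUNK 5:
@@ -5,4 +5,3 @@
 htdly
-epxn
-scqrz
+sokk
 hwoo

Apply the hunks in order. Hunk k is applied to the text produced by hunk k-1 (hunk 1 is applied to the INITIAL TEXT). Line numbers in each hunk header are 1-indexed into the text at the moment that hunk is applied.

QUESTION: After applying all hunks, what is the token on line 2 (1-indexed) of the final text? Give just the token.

Answer: izai

Derivation:
Hunk 1: at line 2 remove [zdq,mgoc] add [ber,xttw] -> 14 lines: ulsw izai mwahe ber xttw annha epxn scqrz hwoo gurcf eft tvppj bmycb zef
Hunk 2: at line 10 remove [tvppj] add [uqyjl] -> 14 lines: ulsw izai mwahe ber xttw annha epxn scqrz hwoo gurcf eft uqyjl bmycb zef
Hunk 3: at line 10 remove [eft,uqyjl,bmycb] add [zvl,onwpb,gylj] -> 14 lines: ulsw izai mwahe ber xttw annha epxn scqrz hwoo gurcf zvl onwpb gylj zef
Hunk 4: at line 3 remove [xttw,annha] add [htdly] -> 13 lines: ulsw izai mwahe ber htdly epxn scqrz hwoo gurcf zvl onwpb gylj zef
Hunk 5: at line 5 remove [epxn,scqrz] add [sokk] -> 12 lines: ulsw izai mwahe ber htdly sokk hwoo gurcf zvl onwpb gylj zef
Final line 2: izai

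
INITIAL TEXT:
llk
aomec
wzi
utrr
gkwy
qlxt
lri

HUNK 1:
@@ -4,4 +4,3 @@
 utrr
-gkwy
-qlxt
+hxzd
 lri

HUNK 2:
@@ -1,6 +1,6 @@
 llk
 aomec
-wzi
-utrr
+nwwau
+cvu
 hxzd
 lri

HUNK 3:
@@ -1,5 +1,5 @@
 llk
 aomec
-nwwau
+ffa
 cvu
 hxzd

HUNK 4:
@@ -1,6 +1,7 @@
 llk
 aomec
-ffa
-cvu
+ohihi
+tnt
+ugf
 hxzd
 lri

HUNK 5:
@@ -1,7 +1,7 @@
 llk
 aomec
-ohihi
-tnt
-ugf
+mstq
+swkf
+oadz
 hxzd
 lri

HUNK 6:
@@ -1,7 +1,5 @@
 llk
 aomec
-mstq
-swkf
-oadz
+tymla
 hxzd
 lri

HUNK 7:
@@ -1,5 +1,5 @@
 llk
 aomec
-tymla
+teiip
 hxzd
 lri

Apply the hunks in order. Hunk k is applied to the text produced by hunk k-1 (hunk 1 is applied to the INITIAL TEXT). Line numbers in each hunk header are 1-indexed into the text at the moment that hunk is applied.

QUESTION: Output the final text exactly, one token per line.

Hunk 1: at line 4 remove [gkwy,qlxt] add [hxzd] -> 6 lines: llk aomec wzi utrr hxzd lri
Hunk 2: at line 1 remove [wzi,utrr] add [nwwau,cvu] -> 6 lines: llk aomec nwwau cvu hxzd lri
Hunk 3: at line 1 remove [nwwau] add [ffa] -> 6 lines: llk aomec ffa cvu hxzd lri
Hunk 4: at line 1 remove [ffa,cvu] add [ohihi,tnt,ugf] -> 7 lines: llk aomec ohihi tnt ugf hxzd lri
Hunk 5: at line 1 remove [ohihi,tnt,ugf] add [mstq,swkf,oadz] -> 7 lines: llk aomec mstq swkf oadz hxzd lri
Hunk 6: at line 1 remove [mstq,swkf,oadz] add [tymla] -> 5 lines: llk aomec tymla hxzd lri
Hunk 7: at line 1 remove [tymla] add [teiip] -> 5 lines: llk aomec teiip hxzd lri

Answer: llk
aomec
teiip
hxzd
lri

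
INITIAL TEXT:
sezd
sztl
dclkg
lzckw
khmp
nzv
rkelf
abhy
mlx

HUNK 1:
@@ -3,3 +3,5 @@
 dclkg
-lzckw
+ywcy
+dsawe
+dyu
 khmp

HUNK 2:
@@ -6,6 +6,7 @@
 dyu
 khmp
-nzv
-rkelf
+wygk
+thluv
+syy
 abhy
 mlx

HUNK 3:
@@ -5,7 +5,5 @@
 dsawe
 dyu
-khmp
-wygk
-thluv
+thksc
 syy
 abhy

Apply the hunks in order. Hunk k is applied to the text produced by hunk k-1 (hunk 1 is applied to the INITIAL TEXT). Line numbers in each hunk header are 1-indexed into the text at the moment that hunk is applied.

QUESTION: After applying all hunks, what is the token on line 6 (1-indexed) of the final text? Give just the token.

Hunk 1: at line 3 remove [lzckw] add [ywcy,dsawe,dyu] -> 11 lines: sezd sztl dclkg ywcy dsawe dyu khmp nzv rkelf abhy mlx
Hunk 2: at line 6 remove [nzv,rkelf] add [wygk,thluv,syy] -> 12 lines: sezd sztl dclkg ywcy dsawe dyu khmp wygk thluv syy abhy mlx
Hunk 3: at line 5 remove [khmp,wygk,thluv] add [thksc] -> 10 lines: sezd sztl dclkg ywcy dsawe dyu thksc syy abhy mlx
Final line 6: dyu

Answer: dyu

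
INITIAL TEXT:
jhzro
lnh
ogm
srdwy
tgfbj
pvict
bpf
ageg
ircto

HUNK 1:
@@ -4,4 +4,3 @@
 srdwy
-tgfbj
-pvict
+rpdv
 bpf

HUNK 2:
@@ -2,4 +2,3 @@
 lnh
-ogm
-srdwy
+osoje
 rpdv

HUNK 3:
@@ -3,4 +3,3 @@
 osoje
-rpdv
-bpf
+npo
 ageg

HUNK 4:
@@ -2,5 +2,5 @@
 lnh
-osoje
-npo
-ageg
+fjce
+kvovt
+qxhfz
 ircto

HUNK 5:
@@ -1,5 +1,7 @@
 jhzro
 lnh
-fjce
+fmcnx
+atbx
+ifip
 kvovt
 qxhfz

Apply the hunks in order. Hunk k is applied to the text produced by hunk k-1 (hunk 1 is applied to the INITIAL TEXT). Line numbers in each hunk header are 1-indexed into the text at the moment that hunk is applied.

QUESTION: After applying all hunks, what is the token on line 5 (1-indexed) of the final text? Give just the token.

Answer: ifip

Derivation:
Hunk 1: at line 4 remove [tgfbj,pvict] add [rpdv] -> 8 lines: jhzro lnh ogm srdwy rpdv bpf ageg ircto
Hunk 2: at line 2 remove [ogm,srdwy] add [osoje] -> 7 lines: jhzro lnh osoje rpdv bpf ageg ircto
Hunk 3: at line 3 remove [rpdv,bpf] add [npo] -> 6 lines: jhzro lnh osoje npo ageg ircto
Hunk 4: at line 2 remove [osoje,npo,ageg] add [fjce,kvovt,qxhfz] -> 6 lines: jhzro lnh fjce kvovt qxhfz ircto
Hunk 5: at line 1 remove [fjce] add [fmcnx,atbx,ifip] -> 8 lines: jhzro lnh fmcnx atbx ifip kvovt qxhfz ircto
Final line 5: ifip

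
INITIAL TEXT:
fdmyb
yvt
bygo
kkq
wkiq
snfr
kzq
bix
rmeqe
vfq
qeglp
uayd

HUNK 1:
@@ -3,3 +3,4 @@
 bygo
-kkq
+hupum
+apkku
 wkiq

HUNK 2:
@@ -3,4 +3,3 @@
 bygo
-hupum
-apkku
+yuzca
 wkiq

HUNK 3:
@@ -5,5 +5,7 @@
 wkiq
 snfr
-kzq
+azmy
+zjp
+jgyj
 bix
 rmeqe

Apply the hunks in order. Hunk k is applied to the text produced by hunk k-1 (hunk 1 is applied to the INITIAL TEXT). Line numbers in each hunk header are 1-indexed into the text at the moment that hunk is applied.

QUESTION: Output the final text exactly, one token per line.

Hunk 1: at line 3 remove [kkq] add [hupum,apkku] -> 13 lines: fdmyb yvt bygo hupum apkku wkiq snfr kzq bix rmeqe vfq qeglp uayd
Hunk 2: at line 3 remove [hupum,apkku] add [yuzca] -> 12 lines: fdmyb yvt bygo yuzca wkiq snfr kzq bix rmeqe vfq qeglp uayd
Hunk 3: at line 5 remove [kzq] add [azmy,zjp,jgyj] -> 14 lines: fdmyb yvt bygo yuzca wkiq snfr azmy zjp jgyj bix rmeqe vfq qeglp uayd

Answer: fdmyb
yvt
bygo
yuzca
wkiq
snfr
azmy
zjp
jgyj
bix
rmeqe
vfq
qeglp
uayd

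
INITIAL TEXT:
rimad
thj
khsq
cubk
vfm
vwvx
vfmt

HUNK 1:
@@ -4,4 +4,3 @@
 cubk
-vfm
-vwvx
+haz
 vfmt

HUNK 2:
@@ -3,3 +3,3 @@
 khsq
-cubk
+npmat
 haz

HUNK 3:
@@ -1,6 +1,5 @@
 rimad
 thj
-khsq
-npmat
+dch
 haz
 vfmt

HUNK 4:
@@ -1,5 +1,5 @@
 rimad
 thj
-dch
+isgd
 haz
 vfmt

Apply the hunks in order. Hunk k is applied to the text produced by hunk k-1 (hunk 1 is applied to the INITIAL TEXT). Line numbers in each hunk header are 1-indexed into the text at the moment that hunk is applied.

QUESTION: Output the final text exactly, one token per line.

Answer: rimad
thj
isgd
haz
vfmt

Derivation:
Hunk 1: at line 4 remove [vfm,vwvx] add [haz] -> 6 lines: rimad thj khsq cubk haz vfmt
Hunk 2: at line 3 remove [cubk] add [npmat] -> 6 lines: rimad thj khsq npmat haz vfmt
Hunk 3: at line 1 remove [khsq,npmat] add [dch] -> 5 lines: rimad thj dch haz vfmt
Hunk 4: at line 1 remove [dch] add [isgd] -> 5 lines: rimad thj isgd haz vfmt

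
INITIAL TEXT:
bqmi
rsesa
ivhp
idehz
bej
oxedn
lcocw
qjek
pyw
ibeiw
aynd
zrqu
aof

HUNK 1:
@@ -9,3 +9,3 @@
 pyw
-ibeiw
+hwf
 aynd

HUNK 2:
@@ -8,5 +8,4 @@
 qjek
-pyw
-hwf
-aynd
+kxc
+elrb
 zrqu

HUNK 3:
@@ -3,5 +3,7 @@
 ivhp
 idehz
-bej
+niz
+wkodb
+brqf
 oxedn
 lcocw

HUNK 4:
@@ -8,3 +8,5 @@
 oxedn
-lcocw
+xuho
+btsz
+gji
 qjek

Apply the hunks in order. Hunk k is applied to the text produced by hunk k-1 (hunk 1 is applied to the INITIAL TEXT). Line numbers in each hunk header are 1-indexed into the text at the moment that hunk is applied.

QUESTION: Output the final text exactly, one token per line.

Hunk 1: at line 9 remove [ibeiw] add [hwf] -> 13 lines: bqmi rsesa ivhp idehz bej oxedn lcocw qjek pyw hwf aynd zrqu aof
Hunk 2: at line 8 remove [pyw,hwf,aynd] add [kxc,elrb] -> 12 lines: bqmi rsesa ivhp idehz bej oxedn lcocw qjek kxc elrb zrqu aof
Hunk 3: at line 3 remove [bej] add [niz,wkodb,brqf] -> 14 lines: bqmi rsesa ivhp idehz niz wkodb brqf oxedn lcocw qjek kxc elrb zrqu aof
Hunk 4: at line 8 remove [lcocw] add [xuho,btsz,gji] -> 16 lines: bqmi rsesa ivhp idehz niz wkodb brqf oxedn xuho btsz gji qjek kxc elrb zrqu aof

Answer: bqmi
rsesa
ivhp
idehz
niz
wkodb
brqf
oxedn
xuho
btsz
gji
qjek
kxc
elrb
zrqu
aof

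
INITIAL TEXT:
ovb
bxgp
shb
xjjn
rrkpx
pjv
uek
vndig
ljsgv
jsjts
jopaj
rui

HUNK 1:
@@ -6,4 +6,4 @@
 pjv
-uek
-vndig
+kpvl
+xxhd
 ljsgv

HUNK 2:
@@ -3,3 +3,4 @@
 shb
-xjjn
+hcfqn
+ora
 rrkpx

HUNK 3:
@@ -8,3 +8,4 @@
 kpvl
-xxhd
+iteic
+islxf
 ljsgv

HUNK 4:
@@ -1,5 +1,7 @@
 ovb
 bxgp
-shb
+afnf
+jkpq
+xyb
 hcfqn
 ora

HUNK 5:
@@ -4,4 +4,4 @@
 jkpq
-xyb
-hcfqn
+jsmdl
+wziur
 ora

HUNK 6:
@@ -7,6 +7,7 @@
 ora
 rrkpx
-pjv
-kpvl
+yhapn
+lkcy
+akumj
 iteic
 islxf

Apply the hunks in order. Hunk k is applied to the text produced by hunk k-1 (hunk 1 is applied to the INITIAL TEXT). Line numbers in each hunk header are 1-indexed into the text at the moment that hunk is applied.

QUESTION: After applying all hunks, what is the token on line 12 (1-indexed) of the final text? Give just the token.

Answer: iteic

Derivation:
Hunk 1: at line 6 remove [uek,vndig] add [kpvl,xxhd] -> 12 lines: ovb bxgp shb xjjn rrkpx pjv kpvl xxhd ljsgv jsjts jopaj rui
Hunk 2: at line 3 remove [xjjn] add [hcfqn,ora] -> 13 lines: ovb bxgp shb hcfqn ora rrkpx pjv kpvl xxhd ljsgv jsjts jopaj rui
Hunk 3: at line 8 remove [xxhd] add [iteic,islxf] -> 14 lines: ovb bxgp shb hcfqn ora rrkpx pjv kpvl iteic islxf ljsgv jsjts jopaj rui
Hunk 4: at line 1 remove [shb] add [afnf,jkpq,xyb] -> 16 lines: ovb bxgp afnf jkpq xyb hcfqn ora rrkpx pjv kpvl iteic islxf ljsgv jsjts jopaj rui
Hunk 5: at line 4 remove [xyb,hcfqn] add [jsmdl,wziur] -> 16 lines: ovb bxgp afnf jkpq jsmdl wziur ora rrkpx pjv kpvl iteic islxf ljsgv jsjts jopaj rui
Hunk 6: at line 7 remove [pjv,kpvl] add [yhapn,lkcy,akumj] -> 17 lines: ovb bxgp afnf jkpq jsmdl wziur ora rrkpx yhapn lkcy akumj iteic islxf ljsgv jsjts jopaj rui
Final line 12: iteic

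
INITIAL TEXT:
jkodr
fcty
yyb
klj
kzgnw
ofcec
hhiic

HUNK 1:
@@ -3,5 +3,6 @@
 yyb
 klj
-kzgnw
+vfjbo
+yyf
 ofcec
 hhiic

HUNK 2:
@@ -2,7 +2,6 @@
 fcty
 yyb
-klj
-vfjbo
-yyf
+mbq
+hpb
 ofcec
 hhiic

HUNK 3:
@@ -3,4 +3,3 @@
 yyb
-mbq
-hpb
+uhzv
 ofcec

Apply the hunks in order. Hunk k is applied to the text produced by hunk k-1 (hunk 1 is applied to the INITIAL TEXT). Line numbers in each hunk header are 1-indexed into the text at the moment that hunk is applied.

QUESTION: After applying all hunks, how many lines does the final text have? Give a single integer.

Hunk 1: at line 3 remove [kzgnw] add [vfjbo,yyf] -> 8 lines: jkodr fcty yyb klj vfjbo yyf ofcec hhiic
Hunk 2: at line 2 remove [klj,vfjbo,yyf] add [mbq,hpb] -> 7 lines: jkodr fcty yyb mbq hpb ofcec hhiic
Hunk 3: at line 3 remove [mbq,hpb] add [uhzv] -> 6 lines: jkodr fcty yyb uhzv ofcec hhiic
Final line count: 6

Answer: 6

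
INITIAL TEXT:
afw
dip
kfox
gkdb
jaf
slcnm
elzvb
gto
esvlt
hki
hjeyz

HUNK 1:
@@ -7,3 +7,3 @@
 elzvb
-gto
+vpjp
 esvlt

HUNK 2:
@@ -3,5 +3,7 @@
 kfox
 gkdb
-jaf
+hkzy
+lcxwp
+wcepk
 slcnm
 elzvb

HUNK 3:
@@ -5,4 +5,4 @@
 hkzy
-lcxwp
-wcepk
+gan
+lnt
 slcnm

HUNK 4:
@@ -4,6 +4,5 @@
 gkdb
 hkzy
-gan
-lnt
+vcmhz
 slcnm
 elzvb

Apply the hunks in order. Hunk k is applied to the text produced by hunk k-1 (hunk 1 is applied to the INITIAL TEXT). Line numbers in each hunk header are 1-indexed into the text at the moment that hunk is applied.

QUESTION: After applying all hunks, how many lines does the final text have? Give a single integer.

Answer: 12

Derivation:
Hunk 1: at line 7 remove [gto] add [vpjp] -> 11 lines: afw dip kfox gkdb jaf slcnm elzvb vpjp esvlt hki hjeyz
Hunk 2: at line 3 remove [jaf] add [hkzy,lcxwp,wcepk] -> 13 lines: afw dip kfox gkdb hkzy lcxwp wcepk slcnm elzvb vpjp esvlt hki hjeyz
Hunk 3: at line 5 remove [lcxwp,wcepk] add [gan,lnt] -> 13 lines: afw dip kfox gkdb hkzy gan lnt slcnm elzvb vpjp esvlt hki hjeyz
Hunk 4: at line 4 remove [gan,lnt] add [vcmhz] -> 12 lines: afw dip kfox gkdb hkzy vcmhz slcnm elzvb vpjp esvlt hki hjeyz
Final line count: 12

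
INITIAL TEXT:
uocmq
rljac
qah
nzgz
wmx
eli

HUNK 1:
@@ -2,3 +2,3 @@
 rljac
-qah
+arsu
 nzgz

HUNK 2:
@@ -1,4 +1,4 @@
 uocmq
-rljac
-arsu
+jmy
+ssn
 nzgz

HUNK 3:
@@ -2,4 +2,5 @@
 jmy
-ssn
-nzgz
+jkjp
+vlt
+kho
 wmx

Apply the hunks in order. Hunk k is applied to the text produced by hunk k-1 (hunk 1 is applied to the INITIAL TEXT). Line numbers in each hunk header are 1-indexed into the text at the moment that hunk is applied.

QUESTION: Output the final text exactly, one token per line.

Answer: uocmq
jmy
jkjp
vlt
kho
wmx
eli

Derivation:
Hunk 1: at line 2 remove [qah] add [arsu] -> 6 lines: uocmq rljac arsu nzgz wmx eli
Hunk 2: at line 1 remove [rljac,arsu] add [jmy,ssn] -> 6 lines: uocmq jmy ssn nzgz wmx eli
Hunk 3: at line 2 remove [ssn,nzgz] add [jkjp,vlt,kho] -> 7 lines: uocmq jmy jkjp vlt kho wmx eli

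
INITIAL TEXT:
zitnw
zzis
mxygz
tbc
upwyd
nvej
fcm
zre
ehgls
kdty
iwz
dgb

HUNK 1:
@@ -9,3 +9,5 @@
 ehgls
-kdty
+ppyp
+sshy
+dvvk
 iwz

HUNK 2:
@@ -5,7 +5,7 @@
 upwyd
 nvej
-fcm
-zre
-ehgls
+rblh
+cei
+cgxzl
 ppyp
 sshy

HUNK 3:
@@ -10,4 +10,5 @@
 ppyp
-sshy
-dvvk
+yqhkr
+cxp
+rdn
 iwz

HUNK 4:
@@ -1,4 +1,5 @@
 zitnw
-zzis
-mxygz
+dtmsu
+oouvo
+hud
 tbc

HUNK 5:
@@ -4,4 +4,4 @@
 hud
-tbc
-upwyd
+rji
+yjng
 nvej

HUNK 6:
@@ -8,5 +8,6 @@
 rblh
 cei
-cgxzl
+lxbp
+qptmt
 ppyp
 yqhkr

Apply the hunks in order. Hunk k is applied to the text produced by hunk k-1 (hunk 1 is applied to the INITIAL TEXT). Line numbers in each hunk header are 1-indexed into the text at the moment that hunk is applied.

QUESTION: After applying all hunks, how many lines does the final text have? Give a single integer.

Answer: 17

Derivation:
Hunk 1: at line 9 remove [kdty] add [ppyp,sshy,dvvk] -> 14 lines: zitnw zzis mxygz tbc upwyd nvej fcm zre ehgls ppyp sshy dvvk iwz dgb
Hunk 2: at line 5 remove [fcm,zre,ehgls] add [rblh,cei,cgxzl] -> 14 lines: zitnw zzis mxygz tbc upwyd nvej rblh cei cgxzl ppyp sshy dvvk iwz dgb
Hunk 3: at line 10 remove [sshy,dvvk] add [yqhkr,cxp,rdn] -> 15 lines: zitnw zzis mxygz tbc upwyd nvej rblh cei cgxzl ppyp yqhkr cxp rdn iwz dgb
Hunk 4: at line 1 remove [zzis,mxygz] add [dtmsu,oouvo,hud] -> 16 lines: zitnw dtmsu oouvo hud tbc upwyd nvej rblh cei cgxzl ppyp yqhkr cxp rdn iwz dgb
Hunk 5: at line 4 remove [tbc,upwyd] add [rji,yjng] -> 16 lines: zitnw dtmsu oouvo hud rji yjng nvej rblh cei cgxzl ppyp yqhkr cxp rdn iwz dgb
Hunk 6: at line 8 remove [cgxzl] add [lxbp,qptmt] -> 17 lines: zitnw dtmsu oouvo hud rji yjng nvej rblh cei lxbp qptmt ppyp yqhkr cxp rdn iwz dgb
Final line count: 17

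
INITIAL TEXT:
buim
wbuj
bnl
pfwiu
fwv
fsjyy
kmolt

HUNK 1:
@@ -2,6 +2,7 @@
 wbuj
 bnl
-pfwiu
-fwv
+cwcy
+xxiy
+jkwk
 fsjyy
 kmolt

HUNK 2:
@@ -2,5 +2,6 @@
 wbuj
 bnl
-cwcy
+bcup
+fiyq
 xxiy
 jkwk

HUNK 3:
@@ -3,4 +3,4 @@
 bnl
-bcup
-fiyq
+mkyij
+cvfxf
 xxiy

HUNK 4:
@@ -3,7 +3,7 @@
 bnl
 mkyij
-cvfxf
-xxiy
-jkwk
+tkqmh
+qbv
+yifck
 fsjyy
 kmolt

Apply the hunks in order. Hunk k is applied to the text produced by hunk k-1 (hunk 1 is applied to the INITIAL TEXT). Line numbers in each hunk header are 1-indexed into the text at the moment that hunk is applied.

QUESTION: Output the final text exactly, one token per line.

Answer: buim
wbuj
bnl
mkyij
tkqmh
qbv
yifck
fsjyy
kmolt

Derivation:
Hunk 1: at line 2 remove [pfwiu,fwv] add [cwcy,xxiy,jkwk] -> 8 lines: buim wbuj bnl cwcy xxiy jkwk fsjyy kmolt
Hunk 2: at line 2 remove [cwcy] add [bcup,fiyq] -> 9 lines: buim wbuj bnl bcup fiyq xxiy jkwk fsjyy kmolt
Hunk 3: at line 3 remove [bcup,fiyq] add [mkyij,cvfxf] -> 9 lines: buim wbuj bnl mkyij cvfxf xxiy jkwk fsjyy kmolt
Hunk 4: at line 3 remove [cvfxf,xxiy,jkwk] add [tkqmh,qbv,yifck] -> 9 lines: buim wbuj bnl mkyij tkqmh qbv yifck fsjyy kmolt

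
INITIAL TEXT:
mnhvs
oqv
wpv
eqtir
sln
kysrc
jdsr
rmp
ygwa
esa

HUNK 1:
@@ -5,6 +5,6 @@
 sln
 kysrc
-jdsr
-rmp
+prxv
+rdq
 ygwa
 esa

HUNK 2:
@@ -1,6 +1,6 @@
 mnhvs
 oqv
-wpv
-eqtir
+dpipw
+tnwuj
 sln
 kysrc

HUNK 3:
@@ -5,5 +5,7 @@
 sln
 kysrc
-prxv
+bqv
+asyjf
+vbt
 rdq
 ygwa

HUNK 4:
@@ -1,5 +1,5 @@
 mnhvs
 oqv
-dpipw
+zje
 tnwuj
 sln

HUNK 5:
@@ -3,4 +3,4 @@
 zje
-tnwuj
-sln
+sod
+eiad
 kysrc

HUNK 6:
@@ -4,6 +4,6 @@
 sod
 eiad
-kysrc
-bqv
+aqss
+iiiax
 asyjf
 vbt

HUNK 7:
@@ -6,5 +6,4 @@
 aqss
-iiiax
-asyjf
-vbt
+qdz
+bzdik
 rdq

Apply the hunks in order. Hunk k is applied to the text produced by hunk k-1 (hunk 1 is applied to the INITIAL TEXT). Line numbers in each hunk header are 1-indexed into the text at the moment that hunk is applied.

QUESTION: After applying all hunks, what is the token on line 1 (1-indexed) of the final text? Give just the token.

Hunk 1: at line 5 remove [jdsr,rmp] add [prxv,rdq] -> 10 lines: mnhvs oqv wpv eqtir sln kysrc prxv rdq ygwa esa
Hunk 2: at line 1 remove [wpv,eqtir] add [dpipw,tnwuj] -> 10 lines: mnhvs oqv dpipw tnwuj sln kysrc prxv rdq ygwa esa
Hunk 3: at line 5 remove [prxv] add [bqv,asyjf,vbt] -> 12 lines: mnhvs oqv dpipw tnwuj sln kysrc bqv asyjf vbt rdq ygwa esa
Hunk 4: at line 1 remove [dpipw] add [zje] -> 12 lines: mnhvs oqv zje tnwuj sln kysrc bqv asyjf vbt rdq ygwa esa
Hunk 5: at line 3 remove [tnwuj,sln] add [sod,eiad] -> 12 lines: mnhvs oqv zje sod eiad kysrc bqv asyjf vbt rdq ygwa esa
Hunk 6: at line 4 remove [kysrc,bqv] add [aqss,iiiax] -> 12 lines: mnhvs oqv zje sod eiad aqss iiiax asyjf vbt rdq ygwa esa
Hunk 7: at line 6 remove [iiiax,asyjf,vbt] add [qdz,bzdik] -> 11 lines: mnhvs oqv zje sod eiad aqss qdz bzdik rdq ygwa esa
Final line 1: mnhvs

Answer: mnhvs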